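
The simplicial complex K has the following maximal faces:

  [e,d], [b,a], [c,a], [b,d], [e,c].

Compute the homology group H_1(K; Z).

Fix the vertex order a < b < c < d < e and write every simplex with vertices in increasing order. Then dim K = 1 and the simplices of K are:

  0-simplices (5): a, b, c, d, e
  1-simplices (5): ab, ac, bd, ce, de

so the chain groups are C_0 ≅ Z^5, C_1 ≅ Z^5.

Boundary ∂_1: C_1 → C_0 is given by ∂[p,q] = [q] − [p]. For instance
  ∂ab = b − a.
The resulting 5×5 matrix has rank 4, and its Smith normal form has invariant factors (1,1,1,1).

From H_k ≅ ker(∂_k) / im(∂_{k+1}) we obtain:

  H_1: rank ker ∂_1 − rank ∂_2 = (5 − 4) − 0 = 1, and there is no ∂_2, so H_1 ≅ Z.

H_1 ≅ Z.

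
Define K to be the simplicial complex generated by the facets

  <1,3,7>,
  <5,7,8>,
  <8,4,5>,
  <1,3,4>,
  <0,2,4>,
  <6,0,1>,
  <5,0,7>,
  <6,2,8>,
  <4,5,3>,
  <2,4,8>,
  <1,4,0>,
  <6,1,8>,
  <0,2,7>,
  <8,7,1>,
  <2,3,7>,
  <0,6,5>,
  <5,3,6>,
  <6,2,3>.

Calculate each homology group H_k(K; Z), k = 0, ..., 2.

H_0 = Z,  H_1 = Z^2,  H_2 = Z.

Take the total order 0 < 1 < 2 < 3 < 4 < 5 < 6 < 7 < 8 on the vertex set. Then K (dimension 2) consists of the simplices:

  0-simplices (9): [0], [1], [2], [3], [4], [5], [6], [7], [8]
  1-simplices (27): (27 of them)
  2-simplices (18): [0,1,4], [0,1,6], [0,2,4], [0,2,7], [0,5,6], [0,5,7], [1,3,4], [1,3,7], [1,6,8], [1,7,8], [2,3,6], [2,3,7], [2,4,8], [2,6,8], [3,4,5], [3,5,6], [4,5,8], [5,7,8]

so the chain groups are C_0 ≅ Z^9, C_1 ≅ Z^27, C_2 ≅ Z^18.

Boundary ∂_1: C_1 → C_0 sends each edge [p,q] (with p < q) to q − p. For instance
  ∂[4,8] = [8] − [4].
As a 9×27 matrix over Z this has rank 8, with invariant factors (1,1,1,1,1,1,1,1).

∂_2: C_2 → C_1 sends each 2-simplex [p,q,r] to [q,r] − [p,r] + [p,q]. For instance
  ∂[0,2,7] = [2,7] − [0,7] + [0,2],
  ∂[0,2,4] = [2,4] − [0,4] + [0,2].
The resulting 27×18 matrix has rank 17, and its Smith normal form has invariant factors (1,1,1,1,1,1,1,1,1,1,1,1,1,1,1,1,1).

Computing H_k = (kernel of ∂_k) / (image of ∂_{k+1}):

  H_0: rank C_0 − rank ∂_1 = 9 − 8 = 1, and the invariant factors of ∂_1 are all 1, so H_0 = Z.
  H_1: rank ker ∂_1 − rank ∂_2 = (27 − 8) − 17 = 2, and the invariant factors of ∂_2 are all 1, so H_1 = Z^2.
  H_2: rank ker ∂_2 − rank ∂_3 = (18 − 17) − 0 = 1, and there is no ∂_3, so H_2 = Z.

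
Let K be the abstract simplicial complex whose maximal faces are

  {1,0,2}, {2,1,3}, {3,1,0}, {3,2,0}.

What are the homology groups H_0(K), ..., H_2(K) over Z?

H_0 ≅ Z,  H_1 = 0,  H_2 ≅ Z.

K has 4 vertices, 6 edges, 4 triangles.
rank ∂_0 = 0, rank ∂_1 = 3 ⇒ b_0 = 4 − 0 − 3 = 1; all invariant factors of ∂_1 are 1 so no torsion. So H_0 = Z.
rank ∂_1 = 3, rank ∂_2 = 3 ⇒ b_1 = 6 − 3 − 3 = 0; all invariant factors of ∂_2 are 1 so no torsion. So H_1 = 0.
rank ∂_2 = 3, rank ∂_3 = 0 ⇒ b_2 = 4 − 3 − 0 = 1. So H_2 = Z.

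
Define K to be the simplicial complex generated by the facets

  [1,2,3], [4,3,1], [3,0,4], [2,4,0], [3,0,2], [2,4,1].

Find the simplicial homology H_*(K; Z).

H_0 ≅ Z,  H_1 = 0,  H_2 ≅ Z.

K has 5 vertices, 9 edges, 6 triangles.
rank ∂_0 = 0, rank ∂_1 = 4 ⇒ b_0 = 5 − 0 − 4 = 1; all invariant factors of ∂_1 are 1 so no torsion. So H_0 ≅ Z.
rank ∂_1 = 4, rank ∂_2 = 5 ⇒ b_1 = 9 − 4 − 5 = 0; all invariant factors of ∂_2 are 1 so no torsion. So H_1 ≅ 0.
rank ∂_2 = 5, rank ∂_3 = 0 ⇒ b_2 = 6 − 5 − 0 = 1. So H_2 ≅ Z.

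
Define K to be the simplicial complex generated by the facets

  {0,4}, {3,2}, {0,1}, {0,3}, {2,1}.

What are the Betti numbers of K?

Order the vertices as 0 < 1 < 2 < 3 < 4. Listing each simplex with vertices in this order, K has dimension 1 with simplices:

  0-simplices (5): [0], [1], [2], [3], [4]
  1-simplices (5): [0,1], [0,3], [0,4], [1,2], [2,3]

Hence C_0 ≅ Z^5, C_1 ≅ Z^5.

∂_1: C_1 → C_0 maps an edge to its endpoints' difference, ∂[p,q] = q − p.
This gives a 5×5 integer matrix of rank 4; reducing to Smith normal form yields diagonal entries (1,1,1,1).

From H_k ≅ ker(∂_k) / im(∂_{k+1}) we obtain:

  H_0: rank C_0 − rank ∂_1 = 5 − 4 = 1, and the invariant factors of ∂_1 are all 1, so H_0 = Z.
  H_1: rank ker ∂_1 − rank ∂_2 = (5 − 4) − 0 = 1, and there is no ∂_2, so H_1 = Z.

As a check, the Euler characteristic is 5 − 5 = 0, which agrees with 1 − 1 = 0.

Hence the Betti numbers are b_0 = 1, b_1 = 1.

b_0 = 1, b_1 = 1.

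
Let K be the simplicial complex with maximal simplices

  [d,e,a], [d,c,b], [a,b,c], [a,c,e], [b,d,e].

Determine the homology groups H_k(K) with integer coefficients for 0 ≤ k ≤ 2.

Fix the vertex order a < b < c < d < e and write every simplex with vertices in increasing order. Then dim K = 2 and the simplices of K are:

  0-simplices (5): a, b, c, d, e
  1-simplices (10): ab, ac, ad, ae, bc, bd, be, cd, ce, de
  2-simplices (5): abc, ace, ade, bcd, bde

so the chain groups are C_0 ≅ Z^5, C_1 ≅ Z^10, C_2 ≅ Z^5.

Boundary ∂_1: C_1 → C_0 maps an edge to its endpoints' difference, ∂[p,q] = q − p. For instance
  ∂ce = e − c.
The resulting 5×10 matrix has rank 4, and its Smith normal form has invariant factors (1,1,1,1).

The boundary map ∂_2: C_2 → C_1 sends each 2-simplex [p,q,r] to [q,r] − [p,r] + [p,q]. For instance
  ∂ade = de − ae + ad,
  ∂bcd = cd − bd + bc.
As a 10×5 matrix over Z this has rank 5, with invariant factors (1,1,1,1,1).

Computing H_k = (kernel of ∂_k) / (image of ∂_{k+1}):

  H_0: rank C_0 − rank ∂_1 = 5 − 4 = 1, and the invariant factors of ∂_1 are all 1, so H_0 = Z.
  H_1: rank ker ∂_1 − rank ∂_2 = (10 − 4) − 5 = 1, and the invariant factors of ∂_2 are all 1, so H_1 = Z.
  H_2: rank ker ∂_2 − rank ∂_3 = (5 − 5) − 0 = 0, and there is no ∂_3, so H_2 = 0.

H_0 ≅ Z,  H_1 ≅ Z,  H_2 = 0.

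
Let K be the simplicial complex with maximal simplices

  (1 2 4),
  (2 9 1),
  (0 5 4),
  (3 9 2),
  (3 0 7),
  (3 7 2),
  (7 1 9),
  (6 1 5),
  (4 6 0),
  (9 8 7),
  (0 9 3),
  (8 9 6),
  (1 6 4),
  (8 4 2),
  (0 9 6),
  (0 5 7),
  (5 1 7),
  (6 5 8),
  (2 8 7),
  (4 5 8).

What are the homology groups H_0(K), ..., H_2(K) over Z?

H_0 ≅ Z,  H_1 ≅ Z ⊕ Z/2,  H_2 = 0.

Fix the vertex order 0 < 1 < 2 < 3 < 4 < 5 < 6 < 7 < 8 < 9 and write every simplex with vertices in increasing order. Then dim K = 2 and the simplices of K are:

  0-simplices (10): [0], [1], [2], [3], [4], [5], [6], [7], [8], [9]
  1-simplices (30): (30 of them)
  2-simplices (20): (20 of them)

giving chain groups C_0 ≅ Z^10, C_1 ≅ Z^30, C_2 ≅ Z^20.

Boundary ∂_1: C_1 → C_0 sends each edge [p,q] (with p < q) to q − p. For instance
  ∂[3,9] = [9] − [3].
The 10×30 boundary matrix has rank 9 and Smith normal form diag(1,1,1,1,1,1,1,1,1).

The boundary map ∂_2: C_2 → C_1 acts by ∂[p,q,r] = [q,r] − [p,r] + [p,q]. For instance
  ∂[0,4,5] = [4,5] − [0,5] + [0,4],
  ∂[2,7,8] = [7,8] − [2,8] + [2,7].
The resulting 30×20 matrix has rank 20, and its Smith normal form has invariant factors (1,1,1,1,1,1,1,1,1,1,1,1,1,1,1,1,1,1,1,2).

Reading off H_k = ker ∂_k / im ∂_{k+1}:

  H_0: rank C_0 − rank ∂_1 = 10 − 9 = 1, and the invariant factors of ∂_1 are all 1, so H_0 = Z.
  H_1: rank ker ∂_1 − rank ∂_2 = (30 − 9) − 20 = 1, and ∂_2 has invariant factor 2 > 1, so H_1 = Z ⊕ Z/2.
  H_2: rank ker ∂_2 − rank ∂_3 = (20 − 20) − 0 = 0, and there is no ∂_3, so H_2 = 0.

(K is a triangulation of the Klein bottle.)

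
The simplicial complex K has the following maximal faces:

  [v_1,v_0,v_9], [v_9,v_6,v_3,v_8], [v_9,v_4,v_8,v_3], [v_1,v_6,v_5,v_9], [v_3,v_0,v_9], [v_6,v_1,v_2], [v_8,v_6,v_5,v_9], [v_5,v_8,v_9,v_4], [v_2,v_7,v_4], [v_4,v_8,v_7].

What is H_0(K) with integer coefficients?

H_0 = Z.

Fix the vertex order v_0 < v_1 < v_2 < v_3 < v_4 < v_5 < v_6 < v_7 < v_8 < v_9 and write every simplex with vertices in increasing order. Then dim K = 3 and the simplices of K are:

  0-simplices (10): [v_0], [v_1], [v_2], [v_3], [v_4], [v_5], [v_6], [v_7], [v_8], [v_9]
  1-simplices (25): (25 of them)
  2-simplices (20): (20 of them)
  3-simplices (5): [v_1,v_5,v_6,v_9], [v_3,v_4,v_8,v_9], [v_3,v_6,v_8,v_9], [v_4,v_5,v_8,v_9], [v_5,v_6,v_8,v_9]

giving chain groups C_0 ≅ Z^10, C_1 ≅ Z^25, C_2 ≅ Z^20, C_3 ≅ Z^5.

∂_1: C_1 → C_0 sends each edge [p,q] (with p < q) to q − p. For instance
  ∂[v_3,v_6] = [v_6] − [v_3].
The 10×25 boundary matrix has rank 9 and Smith normal form diag(1,1,1,1,1,1,1,1,1).

Boundary ∂_2: C_2 → C_1 sends each 2-simplex [p,q,r] to [q,r] − [p,r] + [p,q]. For instance
  ∂[v_4,v_5,v_8] = [v_5,v_8] − [v_4,v_8] + [v_4,v_5],
  ∂[v_3,v_4,v_8] = [v_4,v_8] − [v_3,v_8] + [v_3,v_4].
The 25×20 boundary matrix has rank 15 and Smith normal form diag(1,1,1,1,1,1,1,1,1,1,1,1,1,1,1).

The boundary map ∂_3: C_3 → C_2 sends each 3-simplex σ to the alternating sum Σ_i (−1)^i (σ with its i-th vertex removed). For instance
  ∂[v_4,v_5,v_8,v_9] = [v_5,v_8,v_9] − [v_4,v_8,v_9] + [v_4,v_5,v_9] − [v_4,v_5,v_8],
  ∂[v_3,v_4,v_8,v_9] = [v_4,v_8,v_9] − [v_3,v_8,v_9] + [v_3,v_4,v_9] − [v_3,v_4,v_8].
As a 20×5 matrix over Z this has rank 5, with invariant factors (1,1,1,1,1).

Computing H_k = (kernel of ∂_k) / (image of ∂_{k+1}):

  H_0: rank C_0 − rank ∂_1 = 10 − 9 = 1, and the invariant factors of ∂_1 are all 1, so H_0 ≅ Z.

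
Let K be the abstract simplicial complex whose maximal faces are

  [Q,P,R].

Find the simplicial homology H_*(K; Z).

K has 3 vertices, 3 edges, 1 triangle.
rank ∂_0 = 0, rank ∂_1 = 2 ⇒ b_0 = 3 − 0 − 2 = 1; all invariant factors of ∂_1 are 1 so no torsion. So H_0 ≅ Z.
rank ∂_1 = 2, rank ∂_2 = 1 ⇒ b_1 = 3 − 2 − 1 = 0; all invariant factors of ∂_2 are 1 so no torsion. So H_1 ≅ 0.
rank ∂_2 = 1, rank ∂_3 = 0 ⇒ b_2 = 1 − 1 − 0 = 0. So H_2 ≅ 0.

H_0 ≅ Z,  H_1 = 0,  H_2 = 0.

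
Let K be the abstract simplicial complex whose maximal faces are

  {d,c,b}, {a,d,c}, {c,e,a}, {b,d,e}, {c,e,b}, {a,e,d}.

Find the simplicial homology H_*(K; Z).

We work with the vertex ordering a < b < c < d < e. The simplices of K, each written with vertices in increasing order, are:

  0-simplices (5): a, b, c, d, e
  1-simplices (9): ac, ad, ae, bc, bd, be, cd, ce, de
  2-simplices (6): acd, ace, ade, bcd, bce, bde

giving chain groups C_0 ≅ Z^5, C_1 ≅ Z^9, C_2 ≅ Z^6.

The boundary map ∂_1: C_1 → C_0 is given by ∂[p,q] = [q] − [p]. For instance
  ∂ac = c − a.
The resulting 5×9 matrix has rank 4, and its Smith normal form has invariant factors (1,1,1,1).

The boundary map ∂_2: C_2 → C_1 acts by ∂[p,q,r] = [q,r] − [p,r] + [p,q]. For instance
  ∂ace = ce − ae + ac,
  ∂bce = ce − be + bc.
As a 9×6 matrix over Z this has rank 5, with invariant factors (1,1,1,1,1).

Now H_k = ker ∂_k / im ∂_{k+1}, so:

  H_0: rank C_0 − rank ∂_1 = 5 − 4 = 1, and the invariant factors of ∂_1 are all 1, so H_0 ≅ Z.
  H_1: rank ker ∂_1 − rank ∂_2 = (9 − 4) − 5 = 0, and the invariant factors of ∂_2 are all 1, so H_1 ≅ 0.
  H_2: rank ker ∂_2 − rank ∂_3 = (6 − 5) − 0 = 1, and there is no ∂_3, so H_2 ≅ Z.

As a check, the Euler characteristic is 5 − 9 + 6 = 2, which agrees with 1 − 0 + 1 = 2.
(K is a triangulation of the 2-sphere S^2.)

H_0 ≅ Z,  H_1 = 0,  H_2 ≅ Z.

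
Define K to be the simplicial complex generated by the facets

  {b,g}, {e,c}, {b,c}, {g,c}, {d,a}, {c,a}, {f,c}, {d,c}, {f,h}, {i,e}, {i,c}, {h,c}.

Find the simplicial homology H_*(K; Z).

We work with the vertex ordering a < b < c < d < e < f < g < h < i. The simplices of K, each written with vertices in increasing order, are:

  0-simplices (9): a, b, c, d, e, f, g, h, i
  1-simplices (12): ac, ad, bc, bg, cd, ce, cf, cg, ch, ci, ei, fh

so the chain groups are C_0 ≅ Z^9, C_1 ≅ Z^12.

∂_1: C_1 → C_0 maps an edge to its endpoints' difference, ∂[p,q] = q − p.
As a 9×12 matrix over Z this has rank 8, with invariant factors (1,1,1,1,1,1,1,1).

From H_k ≅ ker(∂_k) / im(∂_{k+1}) we obtain:

  H_0: rank C_0 − rank ∂_1 = 9 − 8 = 1, and the invariant factors of ∂_1 are all 1, so H_0 ≅ Z.
  H_1: rank ker ∂_1 − rank ∂_2 = (12 − 8) − 0 = 4, and there is no ∂_2, so H_1 ≅ Z^4.

H_0 ≅ Z,  H_1 ≅ Z^4.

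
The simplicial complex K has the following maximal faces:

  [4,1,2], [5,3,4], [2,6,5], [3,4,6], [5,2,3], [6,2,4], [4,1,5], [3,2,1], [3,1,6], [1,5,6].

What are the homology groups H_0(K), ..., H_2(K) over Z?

We work with the vertex ordering 1 < 2 < 3 < 4 < 5 < 6. The simplices of K, each written with vertices in increasing order, are:

  0-simplices (6): [1], [2], [3], [4], [5], [6]
  1-simplices (15): [1,2], [1,3], [1,4], [1,5], [1,6], [2,3], [2,4], [2,5], [2,6], [3,4], [3,5], [3,6], [4,5], [4,6], [5,6]
  2-simplices (10): [1,2,3], [1,2,4], [1,3,6], [1,4,5], [1,5,6], [2,3,5], [2,4,6], [2,5,6], [3,4,5], [3,4,6]

so the chain groups are C_0 ≅ Z^6, C_1 ≅ Z^15, C_2 ≅ Z^10.

∂_1: C_1 → C_0 sends each edge [p,q] (with p < q) to q − p. For instance
  ∂[2,6] = [6] − [2].
As a 6×15 matrix over Z this has rank 5, with invariant factors (1,1,1,1,1).

Boundary ∂_2: C_2 → C_1 sends each 2-simplex [p,q,r] to [q,r] − [p,r] + [p,q]. For instance
  ∂[2,4,6] = [4,6] − [2,6] + [2,4],
  ∂[2,3,5] = [3,5] − [2,5] + [2,3].
As a 15×10 matrix over Z this has rank 10, with invariant factors (1,1,1,1,1,1,1,1,1,2).

Reading off H_k = ker ∂_k / im ∂_{k+1}:

  H_0: rank C_0 − rank ∂_1 = 6 − 5 = 1, and the invariant factors of ∂_1 are all 1, so H_0 ≅ Z.
  H_1: rank ker ∂_1 − rank ∂_2 = (15 − 5) − 10 = 0, and ∂_2 has invariant factor 2 > 1, so H_1 ≅ Z/2Z.
  H_2: rank ker ∂_2 − rank ∂_3 = (10 − 10) − 0 = 0, and there is no ∂_3, so H_2 ≅ 0.

As a check, the Euler characteristic is 6 − 15 + 10 = 1, which agrees with 1 − 0 + 0 = 1.

H_0 ≅ Z,  H_1 ≅ Z/2Z,  H_2 = 0.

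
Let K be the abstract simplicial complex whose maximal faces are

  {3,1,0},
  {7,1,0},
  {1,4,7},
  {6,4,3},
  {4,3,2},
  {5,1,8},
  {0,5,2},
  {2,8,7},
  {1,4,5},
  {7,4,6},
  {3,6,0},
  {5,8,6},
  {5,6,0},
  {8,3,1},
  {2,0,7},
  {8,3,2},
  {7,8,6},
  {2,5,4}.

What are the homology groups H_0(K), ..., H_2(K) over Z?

We work with the vertex ordering 0 < 1 < 2 < 3 < 4 < 5 < 6 < 7 < 8. The simplices of K, each written with vertices in increasing order, are:

  0-simplices (9): [0], [1], [2], [3], [4], [5], [6], [7], [8]
  1-simplices (27): (27 of them)
  2-simplices (18): [0,1,3], [0,1,7], [0,2,5], [0,2,7], [0,3,6], [0,5,6], [1,3,8], [1,4,5], [1,4,7], [1,5,8], [2,3,4], [2,3,8], [2,4,5], [2,7,8], [3,4,6], [4,6,7], [5,6,8], [6,7,8]

giving chain groups C_0 ≅ Z^9, C_1 ≅ Z^27, C_2 ≅ Z^18.

∂_1: C_1 → C_0 sends each edge [p,q] (with p < q) to q − p. For instance
  ∂[0,1] = [1] − [0].
The 9×27 boundary matrix has rank 8 and Smith normal form diag(1,1,1,1,1,1,1,1).

∂_2: C_2 → C_1 acts by ∂[p,q,r] = [q,r] − [p,r] + [p,q]. For instance
  ∂[2,3,4] = [3,4] − [2,4] + [2,3],
  ∂[0,2,5] = [2,5] − [0,5] + [0,2].
The 27×18 boundary matrix has rank 17 and Smith normal form diag(1,1,1,1,1,1,1,1,1,1,1,1,1,1,1,1,1).

Now H_k = ker ∂_k / im ∂_{k+1}, so:

  H_0: rank C_0 − rank ∂_1 = 9 − 8 = 1, and the invariant factors of ∂_1 are all 1, so H_0 = Z.
  H_1: rank ker ∂_1 − rank ∂_2 = (27 − 8) − 17 = 2, and the invariant factors of ∂_2 are all 1, so H_1 = Z^2.
  H_2: rank ker ∂_2 − rank ∂_3 = (18 − 17) − 0 = 1, and there is no ∂_3, so H_2 = Z.

As a check, the Euler characteristic is 9 − 27 + 18 = 0, which agrees with 1 − 2 + 1 = 0.
(K is a triangulation of the torus T^2.)

H_0 ≅ Z,  H_1 ≅ Z^2,  H_2 ≅ Z.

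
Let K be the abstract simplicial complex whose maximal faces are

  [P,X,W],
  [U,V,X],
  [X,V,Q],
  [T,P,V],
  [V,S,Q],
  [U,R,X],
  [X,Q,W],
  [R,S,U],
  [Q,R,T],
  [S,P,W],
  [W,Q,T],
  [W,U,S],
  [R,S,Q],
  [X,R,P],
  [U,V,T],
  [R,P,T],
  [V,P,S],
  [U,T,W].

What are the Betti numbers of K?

b_0 = 1, b_1 = 2, b_2 = 1.

Order the vertices as P < Q < R < S < T < U < V < W < X. Listing each simplex with vertices in this order, K has dimension 2 with simplices:

  0-simplices (9): P, Q, R, S, T, U, V, W, X
  1-simplices (27): PR, PS, PT, PV, PW, PX, QR, QS, QT, QV, QW, QX, RS, RT, RU, RX, SU, SV, SW, TU, TV, TW, UV, UW, UX, VX, WX
  2-simplices (18): PRT, PRX, PSV, PSW, PTV, PWX, QRS, QRT, QSV, QTW, QVX, QWX, RSU, RUX, SUW, TUV, TUW, UVX

giving chain groups C_0 ≅ Z^9, C_1 ≅ Z^27, C_2 ≅ Z^18.

The boundary map ∂_1: C_1 → C_0 maps an edge to its endpoints' difference, ∂[p,q] = q − p. For instance
  ∂QW = W − Q.
The 9×27 boundary matrix has rank 8 and Smith normal form diag(1,1,1,1,1,1,1,1).

∂_2: C_2 → C_1 acts by ∂[p,q,r] = [q,r] − [p,r] + [p,q]. For instance
  ∂QWX = WX − QX + QW,
  ∂PSV = SV − PV + PS.
This gives a 27×18 integer matrix of rank 17; reducing to Smith normal form yields diagonal entries (1,1,1,1,1,1,1,1,1,1,1,1,1,1,1,1,1).

Computing H_k = (kernel of ∂_k) / (image of ∂_{k+1}):

  H_0: rank C_0 − rank ∂_1 = 9 − 8 = 1, and the invariant factors of ∂_1 are all 1, so H_0 ≅ Z.
  H_1: rank ker ∂_1 − rank ∂_2 = (27 − 8) − 17 = 2, and the invariant factors of ∂_2 are all 1, so H_1 ≅ Z^2.
  H_2: rank ker ∂_2 − rank ∂_3 = (18 − 17) − 0 = 1, and there is no ∂_3, so H_2 ≅ Z.

Hence the Betti numbers are b_0 = 1, b_1 = 2, b_2 = 1.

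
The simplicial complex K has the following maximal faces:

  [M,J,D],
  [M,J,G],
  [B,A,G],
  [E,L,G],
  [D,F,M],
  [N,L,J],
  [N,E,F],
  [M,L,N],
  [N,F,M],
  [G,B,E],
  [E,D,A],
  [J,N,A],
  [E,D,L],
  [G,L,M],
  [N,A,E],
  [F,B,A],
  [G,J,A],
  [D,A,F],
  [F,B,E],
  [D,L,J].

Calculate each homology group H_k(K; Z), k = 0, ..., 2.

Fix the vertex order A < B < D < E < F < G < J < L < M < N and write every simplex with vertices in increasing order. Then dim K = 2 and the simplices of K are:

  0-simplices (10): A, B, D, E, F, G, J, L, M, N
  1-simplices (30): AB, AD, AE, AF, AG, AJ, AN, BE, BF, BG, DE, DF, DJ, DL, DM, EF, EG, EL, EN, FM, FN, GJ, GL, GM, JL, JM, JN, LM, LN, MN
  2-simplices (20): ABF, ABG, ADE, ADF, AEN, AGJ, AJN, BEF, BEG, DEL, DFM, DJL, DJM, EFN, EGL, FMN, GJM, GLM, JLN, LMN

Hence C_0 ≅ Z^10, C_1 ≅ Z^30, C_2 ≅ Z^20.

Boundary ∂_1: C_1 → C_0 is given by ∂[p,q] = [q] − [p]. For instance
  ∂EN = N − E.
The resulting 10×30 matrix has rank 9, and its Smith normal form has invariant factors (1,1,1,1,1,1,1,1,1).

∂_2: C_2 → C_1 acts by ∂[p,q,r] = [q,r] − [p,r] + [p,q]. For instance
  ∂DJL = JL − DL + DJ,
  ∂FMN = MN − FN + FM.
The 30×20 boundary matrix has rank 20 and Smith normal form diag(1,1,1,1,1,1,1,1,1,1,1,1,1,1,1,1,1,1,1,2).

From H_k ≅ ker(∂_k) / im(∂_{k+1}) we obtain:

  H_0: rank C_0 − rank ∂_1 = 10 − 9 = 1, and the invariant factors of ∂_1 are all 1, so H_0 = Z.
  H_1: rank ker ∂_1 − rank ∂_2 = (30 − 9) − 20 = 1, and ∂_2 has invariant factor 2 > 1, so H_1 = Z ⊕ Z/2.
  H_2: rank ker ∂_2 − rank ∂_3 = (20 − 20) − 0 = 0, and there is no ∂_3, so H_2 = 0.

As a check, the Euler characteristic is 10 − 30 + 20 = 0, which agrees with 1 − 1 + 0 = 0.
(K is a triangulation of the Klein bottle.)

H_0 = Z,  H_1 = Z ⊕ Z/2,  H_2 = 0.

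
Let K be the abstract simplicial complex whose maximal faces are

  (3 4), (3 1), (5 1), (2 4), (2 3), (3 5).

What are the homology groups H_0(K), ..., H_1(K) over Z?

Take the total order 1 < 2 < 3 < 4 < 5 on the vertex set. Then K (dimension 1) consists of the simplices:

  0-simplices (5): [1], [2], [3], [4], [5]
  1-simplices (6): [1,3], [1,5], [2,3], [2,4], [3,4], [3,5]

Hence C_0 ≅ Z^5, C_1 ≅ Z^6.

∂_1: C_1 → C_0 maps an edge to its endpoints' difference, ∂[p,q] = q − p. For instance
  ∂[1,5] = [5] − [1].
This gives a 5×6 integer matrix of rank 4; reducing to Smith normal form yields diagonal entries (1,1,1,1).

Reading off H_k = ker ∂_k / im ∂_{k+1}:

  H_0: rank C_0 − rank ∂_1 = 5 − 4 = 1, and the invariant factors of ∂_1 are all 1, so H_0 = Z.
  H_1: rank ker ∂_1 − rank ∂_2 = (6 − 4) − 0 = 2, and there is no ∂_2, so H_1 = Z^2.

(K is a triangulation of a wedge of 2 circles.)

H_0 = Z,  H_1 = Z^2.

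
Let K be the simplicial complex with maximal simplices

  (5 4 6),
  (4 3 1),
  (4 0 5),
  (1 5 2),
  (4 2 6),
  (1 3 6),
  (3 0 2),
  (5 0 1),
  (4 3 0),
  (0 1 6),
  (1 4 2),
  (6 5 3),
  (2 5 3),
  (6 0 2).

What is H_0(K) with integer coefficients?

H_0 = Z.

Order the vertices as 0 < 1 < 2 < 3 < 4 < 5 < 6. Listing each simplex with vertices in this order, K has dimension 2 with simplices:

  0-simplices (7): [0], [1], [2], [3], [4], [5], [6]
  1-simplices (21): [0,1], [0,2], [0,3], [0,4], [0,5], [0,6], [1,2], [1,3], [1,4], [1,5], [1,6], [2,3], [2,4], [2,5], [2,6], [3,4], [3,5], [3,6], [4,5], [4,6], [5,6]
  2-simplices (14): [0,1,5], [0,1,6], [0,2,3], [0,2,6], [0,3,4], [0,4,5], [1,2,4], [1,2,5], [1,3,4], [1,3,6], [2,3,5], [2,4,6], [3,5,6], [4,5,6]

so the chain groups are C_0 ≅ Z^7, C_1 ≅ Z^21, C_2 ≅ Z^14.

The boundary map ∂_1: C_1 → C_0 is given by ∂[p,q] = [q] − [p].
The 7×21 boundary matrix has rank 6 and Smith normal form diag(1,1,1,1,1,1).

Boundary ∂_2: C_2 → C_1 maps a triangle to the signed sum of its edges. For instance
  ∂[0,1,5] = [1,5] − [0,5] + [0,1],
  ∂[0,1,6] = [1,6] − [0,6] + [0,1].
The 21×14 boundary matrix has rank 13 and Smith normal form diag(1,1,1,1,1,1,1,1,1,1,1,1,1).

From H_k ≅ ker(∂_k) / im(∂_{k+1}) we obtain:

  H_0: rank C_0 − rank ∂_1 = 7 − 6 = 1, and the invariant factors of ∂_1 are all 1, so H_0 ≅ Z.

(K is a triangulation of the torus T^2.)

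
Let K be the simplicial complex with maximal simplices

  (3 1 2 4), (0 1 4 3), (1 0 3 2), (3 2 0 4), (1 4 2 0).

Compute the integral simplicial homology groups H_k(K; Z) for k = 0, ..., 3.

H_0 ≅ Z,  H_1 = 0,  H_2 = 0,  H_3 ≅ Z.

We work with the vertex ordering 0 < 1 < 2 < 3 < 4. The simplices of K, each written with vertices in increasing order, are:

  0-simplices (5): [0], [1], [2], [3], [4]
  1-simplices (10): [0,1], [0,2], [0,3], [0,4], [1,2], [1,3], [1,4], [2,3], [2,4], [3,4]
  2-simplices (10): [0,1,2], [0,1,3], [0,1,4], [0,2,3], [0,2,4], [0,3,4], [1,2,3], [1,2,4], [1,3,4], [2,3,4]
  3-simplices (5): [0,1,2,3], [0,1,2,4], [0,1,3,4], [0,2,3,4], [1,2,3,4]

Hence C_0 ≅ Z^5, C_1 ≅ Z^10, C_2 ≅ Z^10, C_3 ≅ Z^5.

Boundary ∂_1: C_1 → C_0 sends each edge [p,q] (with p < q) to q − p. For instance
  ∂[2,3] = [3] − [2].
As a 5×10 matrix over Z this has rank 4, with invariant factors (1,1,1,1).

The boundary map ∂_2: C_2 → C_1 sends each 2-simplex [p,q,r] to [q,r] − [p,r] + [p,q]. For instance
  ∂[0,1,2] = [1,2] − [0,2] + [0,1],
  ∂[0,3,4] = [3,4] − [0,4] + [0,3].
This gives a 10×10 integer matrix of rank 6; reducing to Smith normal form yields diagonal entries (1,1,1,1,1,1).

Boundary ∂_3: C_3 → C_2 sends each 3-simplex σ to the alternating sum Σ_i (−1)^i (σ with its i-th vertex removed). For instance
  ∂[0,1,2,3] = [1,2,3] − [0,2,3] + [0,1,3] − [0,1,2],
  ∂[0,1,3,4] = [1,3,4] − [0,3,4] + [0,1,4] − [0,1,3].
As a 10×5 matrix over Z this has rank 4, with invariant factors (1,1,1,1).

Computing H_k = (kernel of ∂_k) / (image of ∂_{k+1}):

  H_0: rank C_0 − rank ∂_1 = 5 − 4 = 1, and the invariant factors of ∂_1 are all 1, so H_0 ≅ Z.
  H_1: rank ker ∂_1 − rank ∂_2 = (10 − 4) − 6 = 0, and the invariant factors of ∂_2 are all 1, so H_1 ≅ 0.
  H_2: rank ker ∂_2 − rank ∂_3 = (10 − 6) − 4 = 0, and the invariant factors of ∂_3 are all 1, so H_2 ≅ 0.
  H_3: rank ker ∂_3 − rank ∂_4 = (5 − 4) − 0 = 1, and there is no ∂_4, so H_3 ≅ Z.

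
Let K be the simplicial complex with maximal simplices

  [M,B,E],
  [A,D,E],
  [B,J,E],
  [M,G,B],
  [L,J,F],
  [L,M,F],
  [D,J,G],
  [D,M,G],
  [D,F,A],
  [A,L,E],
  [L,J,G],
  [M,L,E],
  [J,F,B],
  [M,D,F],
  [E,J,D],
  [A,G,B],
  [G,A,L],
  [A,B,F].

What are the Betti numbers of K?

b_0 = 1, b_1 = 2, b_2 = 1.

Take the total order A < B < D < E < F < G < J < L < M on the vertex set. Then K (dimension 2) consists of the simplices:

  0-simplices (9): A, B, D, E, F, G, J, L, M
  1-simplices (27): AB, AD, AE, AF, AG, AL, BE, BF, BG, BJ, BM, DE, DF, DG, DJ, DM, EJ, EL, EM, FJ, FL, FM, GJ, GL, GM, JL, LM
  2-simplices (18): ABF, ABG, ADE, ADF, AEL, AGL, BEJ, BEM, BFJ, BGM, DEJ, DFM, DGJ, DGM, ELM, FJL, FLM, GJL

Hence C_0 ≅ Z^9, C_1 ≅ Z^27, C_2 ≅ Z^18.

The boundary map ∂_1: C_1 → C_0 maps an edge to its endpoints' difference, ∂[p,q] = q − p.
The 9×27 boundary matrix has rank 8 and Smith normal form diag(1,1,1,1,1,1,1,1).

∂_2: C_2 → C_1 maps a triangle to the signed sum of its edges. For instance
  ∂FJL = JL − FL + FJ,
  ∂BGM = GM − BM + BG.
The resulting 27×18 matrix has rank 17, and its Smith normal form has invariant factors (1,1,1,1,1,1,1,1,1,1,1,1,1,1,1,1,1).

Computing H_k = (kernel of ∂_k) / (image of ∂_{k+1}):

  H_0: rank C_0 − rank ∂_1 = 9 − 8 = 1, and the invariant factors of ∂_1 are all 1, so H_0 = Z.
  H_1: rank ker ∂_1 − rank ∂_2 = (27 − 8) − 17 = 2, and the invariant factors of ∂_2 are all 1, so H_1 = Z^2.
  H_2: rank ker ∂_2 − rank ∂_3 = (18 − 17) − 0 = 1, and there is no ∂_3, so H_2 = Z.

As a check, the Euler characteristic is 9 − 27 + 18 = 0, which agrees with 1 − 2 + 1 = 0.
(K is a triangulation of the torus T^2.)

Hence the Betti numbers are b_0 = 1, b_1 = 2, b_2 = 1.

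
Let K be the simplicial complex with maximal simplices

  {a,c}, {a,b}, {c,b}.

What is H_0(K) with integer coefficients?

H_0 ≅ Z.

Fix the vertex order a < b < c and write every simplex with vertices in increasing order. Then dim K = 1 and the simplices of K are:

  0-simplices (3): a, b, c
  1-simplices (3): ab, ac, bc

giving chain groups C_0 ≅ Z^3, C_1 ≅ Z^3.

Boundary ∂_1: C_1 → C_0 maps an edge to its endpoints' difference, ∂[p,q] = q − p.
The 3×3 boundary matrix has rank 2 and Smith normal form diag(1,1).

Reading off H_k = ker ∂_k / im ∂_{k+1}:

  H_0: rank C_0 − rank ∂_1 = 3 − 2 = 1, and the invariant factors of ∂_1 are all 1, so H_0 ≅ Z.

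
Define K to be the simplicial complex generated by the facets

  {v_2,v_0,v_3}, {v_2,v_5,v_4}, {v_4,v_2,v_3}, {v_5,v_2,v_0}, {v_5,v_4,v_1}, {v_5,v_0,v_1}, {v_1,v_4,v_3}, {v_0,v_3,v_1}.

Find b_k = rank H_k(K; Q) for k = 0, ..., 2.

b_0 = 1, b_1 = 0, b_2 = 1.

Order the vertices as v_0 < v_1 < v_2 < v_3 < v_4 < v_5. Listing each simplex with vertices in this order, K has dimension 2 with simplices:

  0-simplices (6): [v_0], [v_1], [v_2], [v_3], [v_4], [v_5]
  1-simplices (12): [v_0,v_1], [v_0,v_2], [v_0,v_3], [v_0,v_5], [v_1,v_3], [v_1,v_4], [v_1,v_5], [v_2,v_3], [v_2,v_4], [v_2,v_5], [v_3,v_4], [v_4,v_5]
  2-simplices (8): [v_0,v_1,v_3], [v_0,v_1,v_5], [v_0,v_2,v_3], [v_0,v_2,v_5], [v_1,v_3,v_4], [v_1,v_4,v_5], [v_2,v_3,v_4], [v_2,v_4,v_5]

so the chain groups are C_0 ≅ Z^6, C_1 ≅ Z^12, C_2 ≅ Z^8.

∂_1: C_1 → C_0 is given by ∂[p,q] = [q] − [p]. For instance
  ∂[v_0,v_5] = [v_5] − [v_0].
As a 6×12 matrix over Z this has rank 5, with invariant factors (1,1,1,1,1).

∂_2: C_2 → C_1 acts by ∂[p,q,r] = [q,r] − [p,r] + [p,q]. For instance
  ∂[v_1,v_4,v_5] = [v_4,v_5] − [v_1,v_5] + [v_1,v_4],
  ∂[v_2,v_3,v_4] = [v_3,v_4] − [v_2,v_4] + [v_2,v_3].
This gives a 12×8 integer matrix of rank 7; reducing to Smith normal form yields diagonal entries (1,1,1,1,1,1,1).

Computing H_k = (kernel of ∂_k) / (image of ∂_{k+1}):

  H_0: rank C_0 − rank ∂_1 = 6 − 5 = 1, and the invariant factors of ∂_1 are all 1, so H_0 = Z.
  H_1: rank ker ∂_1 − rank ∂_2 = (12 − 5) − 7 = 0, and the invariant factors of ∂_2 are all 1, so H_1 = 0.
  H_2: rank ker ∂_2 − rank ∂_3 = (8 − 7) − 0 = 1, and there is no ∂_3, so H_2 = Z.

As a check, the Euler characteristic is 6 − 12 + 8 = 2, which agrees with 1 − 0 + 1 = 2.

Hence the Betti numbers are b_0 = 1, b_1 = 0, b_2 = 1.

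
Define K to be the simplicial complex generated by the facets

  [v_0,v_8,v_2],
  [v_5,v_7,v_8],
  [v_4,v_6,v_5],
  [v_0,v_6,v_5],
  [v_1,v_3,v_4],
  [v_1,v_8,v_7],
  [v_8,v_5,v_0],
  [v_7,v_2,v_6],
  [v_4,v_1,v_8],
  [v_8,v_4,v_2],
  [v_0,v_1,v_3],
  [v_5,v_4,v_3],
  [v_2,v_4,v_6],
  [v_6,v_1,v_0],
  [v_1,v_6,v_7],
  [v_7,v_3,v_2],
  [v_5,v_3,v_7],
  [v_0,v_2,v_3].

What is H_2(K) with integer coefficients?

Fix the vertex order v_0 < v_1 < v_2 < v_3 < v_4 < v_5 < v_6 < v_7 < v_8 and write every simplex with vertices in increasing order. Then dim K = 2 and the simplices of K are:

  0-simplices (9): [v_0], [v_1], [v_2], [v_3], [v_4], [v_5], [v_6], [v_7], [v_8]
  1-simplices (27): (27 of them)
  2-simplices (18): (18 of them)

so the chain groups are C_0 ≅ Z^9, C_1 ≅ Z^27, C_2 ≅ Z^18.

∂_1: C_1 → C_0 sends each edge [p,q] (with p < q) to q − p.
The 9×27 boundary matrix has rank 8 and Smith normal form diag(1,1,1,1,1,1,1,1).

∂_2: C_2 → C_1 maps a triangle to the signed sum of its edges. For instance
  ∂[v_0,v_5,v_6] = [v_5,v_6] − [v_0,v_6] + [v_0,v_5],
  ∂[v_2,v_4,v_8] = [v_4,v_8] − [v_2,v_8] + [v_2,v_4].
As a 27×18 matrix over Z this has rank 17, with invariant factors (1,1,1,1,1,1,1,1,1,1,1,1,1,1,1,1,1).

From H_k ≅ ker(∂_k) / im(∂_{k+1}) we obtain:

  H_2: rank ker ∂_2 − rank ∂_3 = (18 − 17) − 0 = 1, and there is no ∂_3, so H_2 = Z.

H_2 ≅ Z.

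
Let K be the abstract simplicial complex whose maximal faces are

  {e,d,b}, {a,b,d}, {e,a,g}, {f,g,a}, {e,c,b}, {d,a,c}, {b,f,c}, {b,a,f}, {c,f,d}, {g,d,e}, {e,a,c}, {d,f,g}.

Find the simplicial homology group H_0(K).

H_0 = Z.

We work with the vertex ordering a < b < c < d < e < f < g. The simplices of K, each written with vertices in increasing order, are:

  0-simplices (7): a, b, c, d, e, f, g
  1-simplices (18): ab, ac, ad, ae, af, ag, bc, bd, be, bf, cd, ce, cf, de, df, dg, eg, fg
  2-simplices (12): abd, abf, acd, ace, aeg, afg, bce, bcf, bde, cdf, deg, dfg

giving chain groups C_0 ≅ Z^7, C_1 ≅ Z^18, C_2 ≅ Z^12.

Boundary ∂_1: C_1 → C_0 maps an edge to its endpoints' difference, ∂[p,q] = q − p. For instance
  ∂ag = g − a.
The 7×18 boundary matrix has rank 6 and Smith normal form diag(1,1,1,1,1,1).

The boundary map ∂_2: C_2 → C_1 acts by ∂[p,q,r] = [q,r] − [p,r] + [p,q]. For instance
  ∂afg = fg − ag + af,
  ∂acd = cd − ad + ac.
As a 18×12 matrix over Z this has rank 12, with invariant factors (1,1,1,1,1,1,1,1,1,1,1,2).

Reading off H_k = ker ∂_k / im ∂_{k+1}:

  H_0: rank C_0 − rank ∂_1 = 7 − 6 = 1, and the invariant factors of ∂_1 are all 1, so H_0 = Z.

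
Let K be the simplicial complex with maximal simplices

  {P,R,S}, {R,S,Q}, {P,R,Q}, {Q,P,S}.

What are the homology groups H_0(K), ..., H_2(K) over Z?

Order the vertices as P < Q < R < S. Listing each simplex with vertices in this order, K has dimension 2 with simplices:

  0-simplices (4): P, Q, R, S
  1-simplices (6): PQ, PR, PS, QR, QS, RS
  2-simplices (4): PQR, PQS, PRS, QRS

giving chain groups C_0 ≅ Z^4, C_1 ≅ Z^6, C_2 ≅ Z^4.

∂_1: C_1 → C_0 sends each edge [p,q] (with p < q) to q − p. For instance
  ∂RS = S − R.
The 4×6 boundary matrix has rank 3 and Smith normal form diag(1,1,1).

Boundary ∂_2: C_2 → C_1 sends each 2-simplex [p,q,r] to [q,r] − [p,r] + [p,q]. For instance
  ∂PRS = RS − PS + PR,
  ∂PQR = QR − PR + PQ.
As a 6×4 matrix over Z this has rank 3, with invariant factors (1,1,1).

From H_k ≅ ker(∂_k) / im(∂_{k+1}) we obtain:

  H_0: rank C_0 − rank ∂_1 = 4 − 3 = 1, and the invariant factors of ∂_1 are all 1, so H_0 = Z.
  H_1: rank ker ∂_1 − rank ∂_2 = (6 − 3) − 3 = 0, and the invariant factors of ∂_2 are all 1, so H_1 = 0.
  H_2: rank ker ∂_2 − rank ∂_3 = (4 − 3) − 0 = 1, and there is no ∂_3, so H_2 = Z.

As a check, the Euler characteristic is 4 − 6 + 4 = 2, which agrees with 1 − 0 + 1 = 2.

H_0 = Z,  H_1 = 0,  H_2 = Z.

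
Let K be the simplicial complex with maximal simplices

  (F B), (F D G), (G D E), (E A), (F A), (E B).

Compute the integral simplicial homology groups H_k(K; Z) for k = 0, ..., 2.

H_0 ≅ Z,  H_1 ≅ Z^2,  H_2 = 0.

Fix the vertex order A < B < D < E < F < G and write every simplex with vertices in increasing order. Then dim K = 2 and the simplices of K are:

  0-simplices (6): A, B, D, E, F, G
  1-simplices (9): AE, AF, BE, BF, DE, DF, DG, EG, FG
  2-simplices (2): DEG, DFG

so the chain groups are C_0 ≅ Z^6, C_1 ≅ Z^9, C_2 ≅ Z^2.

∂_1: C_1 → C_0 sends each edge [p,q] (with p < q) to q − p.
As a 6×9 matrix over Z this has rank 5, with invariant factors (1,1,1,1,1).

The boundary map ∂_2: C_2 → C_1 acts by ∂[p,q,r] = [q,r] − [p,r] + [p,q]. For instance
  ∂DEG = EG − DG + DE,
  ∂DFG = FG − DG + DF.
The resulting 9×2 matrix has rank 2, and its Smith normal form has invariant factors (1,1).

Computing H_k = (kernel of ∂_k) / (image of ∂_{k+1}):

  H_0: rank C_0 − rank ∂_1 = 6 − 5 = 1, and the invariant factors of ∂_1 are all 1, so H_0 ≅ Z.
  H_1: rank ker ∂_1 − rank ∂_2 = (9 − 5) − 2 = 2, and the invariant factors of ∂_2 are all 1, so H_1 ≅ Z^2.
  H_2: rank ker ∂_2 − rank ∂_3 = (2 − 2) − 0 = 0, and there is no ∂_3, so H_2 ≅ 0.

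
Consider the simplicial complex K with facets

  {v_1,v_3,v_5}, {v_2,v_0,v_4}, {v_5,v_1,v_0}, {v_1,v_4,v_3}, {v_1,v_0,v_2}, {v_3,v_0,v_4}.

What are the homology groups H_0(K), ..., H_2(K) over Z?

H_0 ≅ Z,  H_1 ≅ Z,  H_2 = 0.

Order the vertices as v_0 < v_1 < v_2 < v_3 < v_4 < v_5. Listing each simplex with vertices in this order, K has dimension 2 with simplices:

  0-simplices (6): [v_0], [v_1], [v_2], [v_3], [v_4], [v_5]
  1-simplices (12): [v_0,v_1], [v_0,v_2], [v_0,v_3], [v_0,v_4], [v_0,v_5], [v_1,v_2], [v_1,v_3], [v_1,v_4], [v_1,v_5], [v_2,v_4], [v_3,v_4], [v_3,v_5]
  2-simplices (6): [v_0,v_1,v_2], [v_0,v_1,v_5], [v_0,v_2,v_4], [v_0,v_3,v_4], [v_1,v_3,v_4], [v_1,v_3,v_5]

so the chain groups are C_0 ≅ Z^6, C_1 ≅ Z^12, C_2 ≅ Z^6.

The boundary map ∂_1: C_1 → C_0 is given by ∂[p,q] = [q] − [p]. For instance
  ∂[v_1,v_4] = [v_4] − [v_1].
As a 6×12 matrix over Z this has rank 5, with invariant factors (1,1,1,1,1).

The boundary map ∂_2: C_2 → C_1 maps a triangle to the signed sum of its edges. For instance
  ∂[v_0,v_3,v_4] = [v_3,v_4] − [v_0,v_4] + [v_0,v_3],
  ∂[v_1,v_3,v_5] = [v_3,v_5] − [v_1,v_5] + [v_1,v_3].
This gives a 12×6 integer matrix of rank 6; reducing to Smith normal form yields diagonal entries (1,1,1,1,1,1).

Now H_k = ker ∂_k / im ∂_{k+1}, so:

  H_0: rank C_0 − rank ∂_1 = 6 − 5 = 1, and the invariant factors of ∂_1 are all 1, so H_0 = Z.
  H_1: rank ker ∂_1 − rank ∂_2 = (12 − 5) − 6 = 1, and the invariant factors of ∂_2 are all 1, so H_1 = Z.
  H_2: rank ker ∂_2 − rank ∂_3 = (6 − 6) − 0 = 0, and there is no ∂_3, so H_2 = 0.

As a check, the Euler characteristic is 6 − 12 + 6 = 0, which agrees with 1 − 1 + 0 = 0.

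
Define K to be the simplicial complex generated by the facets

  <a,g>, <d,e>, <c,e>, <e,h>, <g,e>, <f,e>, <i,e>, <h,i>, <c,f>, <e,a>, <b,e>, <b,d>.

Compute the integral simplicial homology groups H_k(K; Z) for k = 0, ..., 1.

H_0 = Z,  H_1 = Z^4.

We work with the vertex ordering a < b < c < d < e < f < g < h < i. The simplices of K, each written with vertices in increasing order, are:

  0-simplices (9): a, b, c, d, e, f, g, h, i
  1-simplices (12): ae, ag, bd, be, ce, cf, de, ef, eg, eh, ei, hi

so the chain groups are C_0 ≅ Z^9, C_1 ≅ Z^12.

The boundary map ∂_1: C_1 → C_0 is given by ∂[p,q] = [q] − [p]. For instance
  ∂bd = d − b.
The resulting 9×12 matrix has rank 8, and its Smith normal form has invariant factors (1,1,1,1,1,1,1,1).

Now H_k = ker ∂_k / im ∂_{k+1}, so:

  H_0: rank C_0 − rank ∂_1 = 9 − 8 = 1, and the invariant factors of ∂_1 are all 1, so H_0 ≅ Z.
  H_1: rank ker ∂_1 − rank ∂_2 = (12 − 8) − 0 = 4, and there is no ∂_2, so H_1 ≅ Z^4.

As a check, the Euler characteristic is 9 − 12 = -3, which agrees with 1 − 4 = -3.
(K is a triangulation of a wedge of 4 circles.)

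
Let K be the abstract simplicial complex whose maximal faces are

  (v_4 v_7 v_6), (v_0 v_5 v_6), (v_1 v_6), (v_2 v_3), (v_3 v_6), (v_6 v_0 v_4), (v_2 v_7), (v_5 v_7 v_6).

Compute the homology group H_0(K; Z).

H_0 = Z.

Order the vertices as v_0 < v_1 < v_2 < v_3 < v_4 < v_5 < v_6 < v_7. Listing each simplex with vertices in this order, K has dimension 2 with simplices:

  0-simplices (8): [v_0], [v_1], [v_2], [v_3], [v_4], [v_5], [v_6], [v_7]
  1-simplices (12): [v_0,v_4], [v_0,v_5], [v_0,v_6], [v_1,v_6], [v_2,v_3], [v_2,v_7], [v_3,v_6], [v_4,v_6], [v_4,v_7], [v_5,v_6], [v_5,v_7], [v_6,v_7]
  2-simplices (4): [v_0,v_4,v_6], [v_0,v_5,v_6], [v_4,v_6,v_7], [v_5,v_6,v_7]

giving chain groups C_0 ≅ Z^8, C_1 ≅ Z^12, C_2 ≅ Z^4.

Boundary ∂_1: C_1 → C_0 maps an edge to its endpoints' difference, ∂[p,q] = q − p. For instance
  ∂[v_4,v_7] = [v_7] − [v_4].
The resulting 8×12 matrix has rank 7, and its Smith normal form has invariant factors (1,1,1,1,1,1,1).

The boundary map ∂_2: C_2 → C_1 acts by ∂[p,q,r] = [q,r] − [p,r] + [p,q]. For instance
  ∂[v_4,v_6,v_7] = [v_6,v_7] − [v_4,v_7] + [v_4,v_6],
  ∂[v_0,v_4,v_6] = [v_4,v_6] − [v_0,v_6] + [v_0,v_4].
The 12×4 boundary matrix has rank 4 and Smith normal form diag(1,1,1,1).

From H_k ≅ ker(∂_k) / im(∂_{k+1}) we obtain:

  H_0: rank C_0 − rank ∂_1 = 8 − 7 = 1, and the invariant factors of ∂_1 are all 1, so H_0 = Z.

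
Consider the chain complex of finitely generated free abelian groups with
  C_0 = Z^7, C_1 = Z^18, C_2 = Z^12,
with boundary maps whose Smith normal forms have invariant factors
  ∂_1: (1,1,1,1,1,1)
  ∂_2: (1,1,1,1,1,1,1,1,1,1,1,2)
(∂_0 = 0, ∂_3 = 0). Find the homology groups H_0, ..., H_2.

H_0 ≅ Z,  H_1 ≅ Z/2,  H_2 = 0.

H_0: b_0 = 7 − 0 − 6 = 1; torsion from ∂_1 factors > 1: none. So H_0 ≅ Z.
H_1: b_1 = 18 − 6 − 12 = 0; torsion from ∂_2 factors > 1: [2]. So H_1 ≅ Z/2.
H_2: b_2 = 12 − 12 − 0 = 0; torsion from ∂_3 factors > 1: none. So H_2 ≅ 0.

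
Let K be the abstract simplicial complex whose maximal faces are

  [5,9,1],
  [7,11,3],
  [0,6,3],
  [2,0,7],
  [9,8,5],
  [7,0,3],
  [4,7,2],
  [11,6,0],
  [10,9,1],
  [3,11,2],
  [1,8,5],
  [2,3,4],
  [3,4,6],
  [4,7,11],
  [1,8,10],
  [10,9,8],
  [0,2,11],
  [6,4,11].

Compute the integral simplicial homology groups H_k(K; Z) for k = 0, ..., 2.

H_0 ≅ Z^2,  H_1 ≅ Z/2,  H_2 ≅ Z.

Order the vertices as 0 < 1 < 2 < 3 < 4 < 5 < 6 < 7 < 8 < 9 < 10 < 11. Listing each simplex with vertices in this order, K has dimension 2 with simplices:

  0-simplices (12): [0], [1], [2], [3], [4], [5], [6], [7], [8], [9], [10], [11]
  1-simplices (27): (27 of them)
  2-simplices (18): (18 of them)

giving chain groups C_0 ≅ Z^12, C_1 ≅ Z^27, C_2 ≅ Z^18.

Boundary ∂_1: C_1 → C_0 maps an edge to its endpoints' difference, ∂[p,q] = q − p. For instance
  ∂[5,9] = [9] − [5].
This gives a 12×27 integer matrix of rank 10; reducing to Smith normal form yields diagonal entries (1,1,1,1,1,1,1,1,1,1).

∂_2: C_2 → C_1 sends each 2-simplex [p,q,r] to [q,r] − [p,r] + [p,q]. For instance
  ∂[4,6,11] = [6,11] − [4,11] + [4,6],
  ∂[8,9,10] = [9,10] − [8,10] + [8,9].
The 27×18 boundary matrix has rank 17 and Smith normal form diag(1,1,1,1,1,1,1,1,1,1,1,1,1,1,1,1,2).

From H_k ≅ ker(∂_k) / im(∂_{k+1}) we obtain:

  H_0: rank C_0 − rank ∂_1 = 12 − 10 = 2, and the invariant factors of ∂_1 are all 1, so H_0 ≅ Z^2.
  H_1: rank ker ∂_1 − rank ∂_2 = (27 − 10) − 17 = 0, and ∂_2 has invariant factor 2 > 1, so H_1 ≅ Z/2.
  H_2: rank ker ∂_2 − rank ∂_3 = (18 − 17) − 0 = 1, and there is no ∂_3, so H_2 ≅ Z.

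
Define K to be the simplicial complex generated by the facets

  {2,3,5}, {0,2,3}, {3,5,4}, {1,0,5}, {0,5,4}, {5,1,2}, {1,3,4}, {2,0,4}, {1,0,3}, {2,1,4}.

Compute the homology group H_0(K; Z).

H_0 ≅ Z.

Take the total order 0 < 1 < 2 < 3 < 4 < 5 on the vertex set. Then K (dimension 2) consists of the simplices:

  0-simplices (6): [0], [1], [2], [3], [4], [5]
  1-simplices (15): [0,1], [0,2], [0,3], [0,4], [0,5], [1,2], [1,3], [1,4], [1,5], [2,3], [2,4], [2,5], [3,4], [3,5], [4,5]
  2-simplices (10): [0,1,3], [0,1,5], [0,2,3], [0,2,4], [0,4,5], [1,2,4], [1,2,5], [1,3,4], [2,3,5], [3,4,5]

giving chain groups C_0 ≅ Z^6, C_1 ≅ Z^15, C_2 ≅ Z^10.

Boundary ∂_1: C_1 → C_0 sends each edge [p,q] (with p < q) to q − p.
As a 6×15 matrix over Z this has rank 5, with invariant factors (1,1,1,1,1).

Boundary ∂_2: C_2 → C_1 maps a triangle to the signed sum of its edges. For instance
  ∂[0,1,3] = [1,3] − [0,3] + [0,1],
  ∂[0,4,5] = [4,5] − [0,5] + [0,4].
The 15×10 boundary matrix has rank 10 and Smith normal form diag(1,1,1,1,1,1,1,1,1,2).

Now H_k = ker ∂_k / im ∂_{k+1}, so:

  H_0: rank C_0 − rank ∂_1 = 6 − 5 = 1, and the invariant factors of ∂_1 are all 1, so H_0 = Z.

(K is a triangulation of the real projective plane RP^2.)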